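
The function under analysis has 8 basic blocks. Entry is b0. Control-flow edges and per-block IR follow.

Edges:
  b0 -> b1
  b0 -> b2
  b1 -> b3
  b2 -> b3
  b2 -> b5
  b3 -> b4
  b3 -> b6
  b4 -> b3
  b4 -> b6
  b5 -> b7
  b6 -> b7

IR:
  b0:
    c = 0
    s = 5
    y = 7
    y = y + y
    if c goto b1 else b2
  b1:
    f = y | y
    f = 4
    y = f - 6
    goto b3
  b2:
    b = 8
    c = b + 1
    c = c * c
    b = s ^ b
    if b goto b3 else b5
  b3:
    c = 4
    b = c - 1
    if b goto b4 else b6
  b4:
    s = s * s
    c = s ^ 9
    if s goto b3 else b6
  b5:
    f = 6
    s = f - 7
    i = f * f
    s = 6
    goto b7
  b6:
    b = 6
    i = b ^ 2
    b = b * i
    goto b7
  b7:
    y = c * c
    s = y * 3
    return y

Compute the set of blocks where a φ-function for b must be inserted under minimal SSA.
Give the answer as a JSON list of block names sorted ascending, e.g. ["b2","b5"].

Answer: ["b3", "b7"]

Working:
idom tree: b1←b0 b2←b0 b3←b0 b4←b3 b5←b2 b6←b3 b7←b0
Dom at joins:
  b3: preds {b1,b2,b4}: {b0,b1} ∩ {b0,b2} ∩ {b0,b3,b4} = {b0}; idom=b0
  b6: preds {b3,b4}: {b0,b3} ∩ {b0,b3,b4} = {b0,b3}; idom=b3
  b7: preds {b5,b6}: {b0,b2,b5} ∩ {b0,b3,b6} = {b0}; idom=b0

DF derivation:
  join b3 pred b1: b1 stop@b0
  join b3 pred b2: b2 stop@b0
  join b3 pred b4: b4→b3 stop@b0
  join b6 pred b3: · stop@b3
  join b6 pred b4: b4 stop@b3
  join b7 pred b5: b5→b2 stop@b0
  join b7 pred b6: b6→b3 stop@b0
  DF(b0)=∅
  DF(b1)={b3}
  DF(b2)={b3,b7}
  DF(b3)={b3,b7}
  DF(b4)={b3,b6}
  DF(b5)={b7}
  DF(b6)={b7}
  DF(b7)=∅

φ for b: defs {b2,b3,b6}
  DF⁺ = {b3,b7}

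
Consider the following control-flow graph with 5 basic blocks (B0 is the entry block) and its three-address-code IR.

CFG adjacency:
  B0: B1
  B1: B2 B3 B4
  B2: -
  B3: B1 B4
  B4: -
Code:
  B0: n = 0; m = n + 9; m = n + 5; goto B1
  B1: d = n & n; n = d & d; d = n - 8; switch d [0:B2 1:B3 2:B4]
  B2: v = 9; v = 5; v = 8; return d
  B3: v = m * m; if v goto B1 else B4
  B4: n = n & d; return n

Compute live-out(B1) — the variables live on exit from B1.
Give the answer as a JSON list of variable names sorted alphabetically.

def/use:
  B0 def {m,n} use ∅
  B1 def {d,n} use {n}
  B2 def {v} use {d}
  B3 def {v} use {m}
  B4 def {n} use {d,n}

Live sets:
  B0 li=∅ lo={m,n}
  B1 li={m,n} lo={d,m,n}
  B2 li={d} lo=∅
  B3 li={d,m,n} lo={d,m,n}
  B4 li={d,n} lo=∅

live-out(B1) = ["d", "m", "n"]

Answer: ["d", "m", "n"]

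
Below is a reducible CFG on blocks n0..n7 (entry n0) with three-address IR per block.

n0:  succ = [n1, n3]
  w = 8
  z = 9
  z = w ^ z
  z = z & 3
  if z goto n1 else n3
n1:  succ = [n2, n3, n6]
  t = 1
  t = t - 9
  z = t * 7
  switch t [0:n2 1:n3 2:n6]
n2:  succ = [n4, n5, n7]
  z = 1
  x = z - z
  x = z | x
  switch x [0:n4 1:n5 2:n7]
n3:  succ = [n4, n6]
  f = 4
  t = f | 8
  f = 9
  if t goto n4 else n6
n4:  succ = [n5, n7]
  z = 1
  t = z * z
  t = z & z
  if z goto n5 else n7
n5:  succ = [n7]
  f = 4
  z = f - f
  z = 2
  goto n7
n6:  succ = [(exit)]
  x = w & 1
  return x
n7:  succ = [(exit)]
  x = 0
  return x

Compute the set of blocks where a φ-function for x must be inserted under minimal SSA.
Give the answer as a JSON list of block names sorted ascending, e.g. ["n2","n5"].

idom tree: n1←n0 n2←n1 n3←n0 n4←n0 n5←n0 n6←n0 n7←n0
Join-block Dom:
  n3: preds {n0,n1}: {n0} ∩ {n0,n1} = {n0}; idom=n0
  n4: preds {n2,n3}: {n0,n1,n2} ∩ {n0,n3} = {n0}; idom=n0
  n5: preds {n2,n4}: {n0,n1,n2} ∩ {n0,n4} = {n0}; idom=n0
  n6: preds {n1,n3}: {n0,n1} ∩ {n0,n3} = {n0}; idom=n0
  n7: preds {n2,n4,n5}: {n0,n1,n2} ∩ {n0,n4} ∩ {n0,n5} = {n0}; idom=n0

Frontier:
  join n3 pred n0: · stop@n0
  join n3 pred n1: n1 stop@n0
  join n4 pred n2: n2→n1 stop@n0
  join n4 pred n3: n3 stop@n0
  join n5 pred n2: n2→n1 stop@n0
  join n5 pred n4: n4 stop@n0
  join n6 pred n1: n1 stop@n0
  join n6 pred n3: n3 stop@n0
  join n7 pred n2: n2→n1 stop@n0
  join n7 pred n4: n4 stop@n0
  join n7 pred n5: n5 stop@n0
  n0 → ∅
  n1 → {n3,n4,n5,n6,n7}
  n2 → {n4,n5,n7}
  n3 → {n4,n6}
  n4 → {n5,n7}
  n5 → {n7}
  n6 → ∅
  n7 → ∅

φ for x: defs {n2,n6,n7}
  DF⁺ = {n4,n5,n7}

Answer: ["n4", "n5", "n7"]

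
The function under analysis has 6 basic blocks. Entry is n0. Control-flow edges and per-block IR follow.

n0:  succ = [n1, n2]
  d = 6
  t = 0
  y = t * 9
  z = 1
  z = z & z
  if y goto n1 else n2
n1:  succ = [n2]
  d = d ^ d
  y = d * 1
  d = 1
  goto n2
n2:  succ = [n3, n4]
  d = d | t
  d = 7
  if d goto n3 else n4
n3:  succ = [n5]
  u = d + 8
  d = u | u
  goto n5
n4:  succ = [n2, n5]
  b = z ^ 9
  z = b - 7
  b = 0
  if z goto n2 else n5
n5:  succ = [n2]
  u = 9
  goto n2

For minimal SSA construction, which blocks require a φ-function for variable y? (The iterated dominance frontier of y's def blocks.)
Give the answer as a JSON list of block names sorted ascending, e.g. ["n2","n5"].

idom tree: n1←n0 n2←n0 n3←n2 n4←n2 n5←n2
Dom at joins:
  n2: preds {n0,n1,n4,n5}: {n0} ∩ {n0,n1} ∩ {n0,n2,n4} ∩ {n0,n2,n5} = {n0}; idom=n0
  n5: preds {n3,n4}: {n0,n2,n3} ∩ {n0,n2,n4} = {n0,n2}; idom=n2

DF derivation:
  join n2 pred n0: · stop@n0
  join n2 pred n1: n1 stop@n0
  join n2 pred n4: n4→n2 stop@n0
  join n2 pred n5: n5→n2 stop@n0
  join n5 pred n3: n3 stop@n2
  join n5 pred n4: n4 stop@n2
  n0 → ∅
  n1 → {n2}
  n2 → {n2}
  n3 → {n5}
  n4 → {n2,n5}
  n5 → {n2}

φ for y: defs {n0,n1}
  DF⁺ = {n2}

Answer: ["n2"]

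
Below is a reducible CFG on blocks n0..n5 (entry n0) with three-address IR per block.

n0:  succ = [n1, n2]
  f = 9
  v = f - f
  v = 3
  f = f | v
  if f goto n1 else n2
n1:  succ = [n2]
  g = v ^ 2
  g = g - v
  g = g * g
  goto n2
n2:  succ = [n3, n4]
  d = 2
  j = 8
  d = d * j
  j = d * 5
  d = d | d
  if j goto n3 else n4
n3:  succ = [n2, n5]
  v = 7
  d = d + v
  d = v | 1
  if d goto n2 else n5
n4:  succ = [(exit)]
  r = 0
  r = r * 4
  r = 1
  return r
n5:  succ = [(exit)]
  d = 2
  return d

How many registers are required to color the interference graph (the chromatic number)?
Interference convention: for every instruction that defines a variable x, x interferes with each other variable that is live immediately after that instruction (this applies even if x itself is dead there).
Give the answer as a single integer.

Answer: 2

Working:
Per-block:
  n0: {f,v} / ∅
  n1: {g} / {v}
  n2: {d,j} / ∅
  n3: {d,v} / {d}
  n4: {r} / ∅
  n5: {d} / ∅

Liveness:
  n0 li=∅ lo={v}
  n1 li={v} lo=∅
  n2 li=∅ lo={d}
  n3 li={d} lo=∅
  n4 li=∅ lo=∅
  n5 li=∅ lo=∅

Interfere edges:
  d: {j,v}
  f: {v}
  g: {v}
  j: {d}
  r: ∅
  v: {d,f,g}

Registers:
  lower bound: {d,j} mutually conflict ⇒ χ ≥ 2
  assign d→c1 f→c1 g→c1 j→c0 r→c0 v→c0 — no edge inside a register ⇒ χ ≤ 2
  χ = 2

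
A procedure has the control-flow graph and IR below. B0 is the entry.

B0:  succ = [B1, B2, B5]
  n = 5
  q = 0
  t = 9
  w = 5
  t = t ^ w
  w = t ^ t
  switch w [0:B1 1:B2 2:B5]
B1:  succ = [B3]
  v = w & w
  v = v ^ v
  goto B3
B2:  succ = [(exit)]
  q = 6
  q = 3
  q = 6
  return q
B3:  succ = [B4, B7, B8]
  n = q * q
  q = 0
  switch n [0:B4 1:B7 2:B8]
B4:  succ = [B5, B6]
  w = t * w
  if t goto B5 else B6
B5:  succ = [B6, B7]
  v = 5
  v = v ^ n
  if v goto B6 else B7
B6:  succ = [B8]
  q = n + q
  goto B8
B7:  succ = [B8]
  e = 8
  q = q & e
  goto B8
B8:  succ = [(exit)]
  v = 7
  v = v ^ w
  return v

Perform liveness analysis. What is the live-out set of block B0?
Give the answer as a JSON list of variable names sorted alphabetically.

Block summaries:
  B0: {n,q,t,w} / ∅
  B1: {v} / {w}
  B2: {q} / ∅
  B3: {n,q} / {q}
  B4: {w} / {t,w}
  B5: {v} / {n}
  B6: {q} / {n,q}
  B7: {e,q} / {q}
  B8: {v} / {w}

Backward fixpoint:
  B0: in=∅ out={n,q,t,w}
  B1: in={q,t,w} out={q,t,w}
  B2: in=∅ out=∅
  B3: in={q,t,w} out={n,q,t,w}
  B4: in={n,q,t,w} out={n,q,w}
  B5: in={n,q,w} out={n,q,w}
  B6: in={n,q,w} out={w}
  B7: in={q,w} out={w}
  B8: in={w} out=∅

live-out(B0) = ["n", "q", "t", "w"]

Answer: ["n", "q", "t", "w"]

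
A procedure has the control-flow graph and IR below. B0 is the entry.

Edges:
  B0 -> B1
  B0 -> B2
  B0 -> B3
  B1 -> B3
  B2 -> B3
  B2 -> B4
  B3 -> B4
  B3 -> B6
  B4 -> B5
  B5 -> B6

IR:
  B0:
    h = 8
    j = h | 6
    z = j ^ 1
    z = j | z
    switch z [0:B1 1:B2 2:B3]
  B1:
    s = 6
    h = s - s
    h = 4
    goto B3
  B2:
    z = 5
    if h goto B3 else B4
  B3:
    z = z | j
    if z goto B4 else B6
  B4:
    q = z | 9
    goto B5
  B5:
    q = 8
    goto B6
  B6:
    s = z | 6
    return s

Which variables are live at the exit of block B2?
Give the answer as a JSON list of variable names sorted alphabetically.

Answer: ["j", "z"]

Analysis:
def/use:
  B0: def={h,j,z} ue=∅
  B1: def={h,s} ue=∅
  B2: def={z} ue={h}
  B3: def={z} ue={j,z}
  B4: def={q} ue={z}
  B5: def={q} ue=∅
  B6: def={s} ue={z}

Live sets:
  B0: in=∅ out={h,j,z}
  B1: in={j,z} out={j,z}
  B2: in={h,j} out={j,z}
  B3: in={j,z} out={z}
  B4: in={z} out={z}
  B5: in={z} out={z}
  B6: in={z} out=∅

live-out(B2) = ["j", "z"]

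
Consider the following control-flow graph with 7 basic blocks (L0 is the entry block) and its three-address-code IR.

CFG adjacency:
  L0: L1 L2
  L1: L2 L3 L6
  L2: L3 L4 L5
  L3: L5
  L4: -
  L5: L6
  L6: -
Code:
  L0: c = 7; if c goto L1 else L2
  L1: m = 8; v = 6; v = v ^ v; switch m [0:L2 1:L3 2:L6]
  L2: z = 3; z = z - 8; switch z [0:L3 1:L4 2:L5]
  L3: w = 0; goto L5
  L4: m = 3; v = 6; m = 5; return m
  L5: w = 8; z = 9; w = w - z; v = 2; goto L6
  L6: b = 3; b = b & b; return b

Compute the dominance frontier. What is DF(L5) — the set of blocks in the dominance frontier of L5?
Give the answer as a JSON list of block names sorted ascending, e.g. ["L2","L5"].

idom tree: L1←L0 L2←L0 L3←L0 L4←L2 L5←L0 L6←L0
Join-block Dom:
  L2: preds {L0,L1}: {L0} ∩ {L0,L1} = {L0}; idom=L0
  L3: preds {L1,L2}: {L0,L1} ∩ {L0,L2} = {L0}; idom=L0
  L5: preds {L2,L3}: {L0,L2} ∩ {L0,L3} = {L0}; idom=L0
  L6: preds {L1,L5}: {L0,L1} ∩ {L0,L5} = {L0}; idom=L0

Frontier:
  L2←L0: walk · to L0
  L2←L1: walk L1 to L0
  L3←L1: walk L1 to L0
  L3←L2: walk L2 to L0
  L5←L2: walk L2 to L0
  L5←L3: walk L3 to L0
  L6←L1: walk L1 to L0
  L6←L5: walk L5 to L0
  DF(L0)=∅
  DF(L1)={L2,L3,L6}
  DF(L2)={L3,L5}
  DF(L3)={L5}
  DF(L4)=∅
  DF(L5)={L6}
  DF(L6)=∅

DF(L5) = ["L6"]

Answer: ["L6"]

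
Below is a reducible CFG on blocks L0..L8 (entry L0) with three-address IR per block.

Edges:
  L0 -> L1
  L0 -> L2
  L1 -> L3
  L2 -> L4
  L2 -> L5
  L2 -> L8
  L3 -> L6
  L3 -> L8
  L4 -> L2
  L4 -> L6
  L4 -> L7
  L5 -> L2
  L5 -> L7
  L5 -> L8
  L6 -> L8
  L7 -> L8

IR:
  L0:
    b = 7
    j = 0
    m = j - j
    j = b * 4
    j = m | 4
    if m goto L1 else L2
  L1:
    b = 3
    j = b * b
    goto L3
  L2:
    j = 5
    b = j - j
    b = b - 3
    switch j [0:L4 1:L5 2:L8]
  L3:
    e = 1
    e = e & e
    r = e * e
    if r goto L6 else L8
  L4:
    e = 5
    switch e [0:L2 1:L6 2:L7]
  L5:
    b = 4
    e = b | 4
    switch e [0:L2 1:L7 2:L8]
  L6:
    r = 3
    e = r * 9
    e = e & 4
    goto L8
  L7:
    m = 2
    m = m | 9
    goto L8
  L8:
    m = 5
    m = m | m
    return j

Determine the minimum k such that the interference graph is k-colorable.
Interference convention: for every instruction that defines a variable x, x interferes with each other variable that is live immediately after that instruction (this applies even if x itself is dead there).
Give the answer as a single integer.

Per-block:
  L0 def {b,j,m} use ∅
  L1 def {b,j} use ∅
  L2 def {b,j} use ∅
  L3 def {e,r} use ∅
  L4 def {e} use ∅
  L5 def {b,e} use ∅
  L6 def {e,r} use ∅
  L7 def {m} use ∅
  L8 def {m} use {j}

Liveness:
  live L0: ∅→∅
  live L1: ∅→{j}
  live L2: ∅→{j}
  live L3: {j}→{j}
  live L4: {j}→{j}
  live L5: {j}→{j}
  live L6: {j}→{j}
  live L7: {j}→{j}
  live L8: {j}→∅

Conflict graph:
  b↔{j,m}
  e↔{j}
  j↔{b,e,m,r}
  m↔{b,j}
  r↔{j}

Chromatic number:
  lower bound: {b,j,m} mutually conflict ⇒ χ ≥ 3
  assign b→c1 e→c1 j→c0 m→c2 r→c1 — no edge inside a register ⇒ χ ≤ 3
  χ = 3

Answer: 3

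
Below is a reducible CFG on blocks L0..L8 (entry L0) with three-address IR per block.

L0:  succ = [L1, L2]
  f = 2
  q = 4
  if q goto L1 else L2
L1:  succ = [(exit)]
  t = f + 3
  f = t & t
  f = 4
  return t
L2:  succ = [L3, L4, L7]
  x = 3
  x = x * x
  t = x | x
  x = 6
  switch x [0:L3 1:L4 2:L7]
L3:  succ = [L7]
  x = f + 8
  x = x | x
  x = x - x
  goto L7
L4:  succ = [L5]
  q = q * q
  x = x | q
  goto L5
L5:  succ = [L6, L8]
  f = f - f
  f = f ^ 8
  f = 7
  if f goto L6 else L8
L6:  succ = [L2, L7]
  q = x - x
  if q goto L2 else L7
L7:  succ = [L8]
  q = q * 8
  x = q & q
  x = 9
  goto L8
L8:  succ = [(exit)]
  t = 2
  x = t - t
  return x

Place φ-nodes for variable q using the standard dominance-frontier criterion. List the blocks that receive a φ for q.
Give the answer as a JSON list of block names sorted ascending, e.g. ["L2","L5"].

Answer: ["L2", "L7", "L8"]

Derivation:
idom tree: L1←L0 L2←L0 L3←L2 L4←L2 L5←L4 L6←L5 L7←L2 L8←L2
Dom at joins:
  L2: preds {L0,L6}: {L0} ∩ {L0,L2,L4,L5,L6} = {L0}; idom=L0
  L7: preds {L2,L3,L6}: {L0,L2} ∩ {L0,L2,L3} ∩ {L0,L2,L4,L5,L6} = {L0,L2}; idom=L2
  L8: preds {L5,L7}: {L0,L2,L4,L5} ∩ {L0,L2,L7} = {L0,L2}; idom=L2

Frontier:
  join L2 pred L0: · stop@L0
  join L2 pred L6: L6→L5→L4→L2 stop@L0
  join L7 pred L2: · stop@L2
  join L7 pred L3: L3 stop@L2
  join L7 pred L6: L6→L5→L4 stop@L2
  join L8 pred L5: L5→L4 stop@L2
  join L8 pred L7: L7 stop@L2
  L0 → ∅
  L1 → ∅
  L2 → {L2}
  L3 → {L7}
  L4 → {L2,L7,L8}
  L5 → {L2,L7,L8}
  L6 → {L2,L7}
  L7 → {L8}
  L8 → ∅

φ for q: defs {L0,L4,L6,L7}
  DF⁺ = {L2,L7,L8}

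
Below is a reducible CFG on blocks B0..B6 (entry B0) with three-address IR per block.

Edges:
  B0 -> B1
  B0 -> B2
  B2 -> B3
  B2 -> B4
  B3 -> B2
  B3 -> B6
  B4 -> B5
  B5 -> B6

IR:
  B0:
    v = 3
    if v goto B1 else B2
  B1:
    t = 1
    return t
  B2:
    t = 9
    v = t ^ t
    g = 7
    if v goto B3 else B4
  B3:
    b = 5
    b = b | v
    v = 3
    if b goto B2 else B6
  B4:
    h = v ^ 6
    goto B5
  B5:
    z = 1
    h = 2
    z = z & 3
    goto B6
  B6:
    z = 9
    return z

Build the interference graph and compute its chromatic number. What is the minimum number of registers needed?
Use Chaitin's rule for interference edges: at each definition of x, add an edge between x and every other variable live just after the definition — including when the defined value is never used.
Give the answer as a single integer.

Answer: 2

Derivation:
def/use:
  B0 def {v} use ∅
  B1 def {t} use ∅
  B2 def {g,t,v} use ∅
  B3 def {b,v} use {v}
  B4 def {h} use {v}
  B5 def {h,z} use ∅
  B6 def {z} use ∅

Liveness:
  B0 li=∅ lo=∅
  B1 li=∅ lo=∅
  B2 li=∅ lo={v}
  B3 li={v} lo=∅
  B4 li={v} lo=∅
  B5 li=∅ lo=∅
  B6 li=∅ lo=∅

Conflict graph:
  b: {v}
  g: {v}
  h: {z}
  t: ∅
  v: {b,g}
  z: {h}

Registers:
  {b,v} pairwise interfere (2-clique) ⇒ χ ≥ 2
  2-colouring: c0={h,t,v}  c1={b,g,z}
  χ = 2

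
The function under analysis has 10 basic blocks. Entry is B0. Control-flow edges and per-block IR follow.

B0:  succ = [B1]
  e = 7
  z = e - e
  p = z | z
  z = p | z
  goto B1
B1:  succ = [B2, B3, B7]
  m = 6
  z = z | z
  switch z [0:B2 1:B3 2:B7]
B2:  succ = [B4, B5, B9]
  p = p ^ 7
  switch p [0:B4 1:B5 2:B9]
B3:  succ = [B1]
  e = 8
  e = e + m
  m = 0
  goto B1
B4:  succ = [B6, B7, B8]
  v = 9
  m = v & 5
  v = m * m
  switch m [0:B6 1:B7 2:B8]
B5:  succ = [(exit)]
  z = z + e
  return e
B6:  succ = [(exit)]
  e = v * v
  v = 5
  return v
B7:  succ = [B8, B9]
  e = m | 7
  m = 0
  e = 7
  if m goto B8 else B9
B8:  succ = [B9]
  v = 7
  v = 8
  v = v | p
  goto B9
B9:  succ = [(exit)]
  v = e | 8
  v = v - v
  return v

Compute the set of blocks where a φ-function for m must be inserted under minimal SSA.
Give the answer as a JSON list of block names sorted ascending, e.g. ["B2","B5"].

idom tree: B1←B0 B2←B1 B3←B1 B4←B2 B5←B2 B6←B4 B7←B1 B8←B1 B9←B1
Join-block Dom:
  B1: preds {B0,B3}: {B0} ∩ {B0,B1,B3} = {B0}; idom=B0
  B7: preds {B1,B4}: {B0,B1} ∩ {B0,B1,B2,B4} = {B0,B1}; idom=B1
  B8: preds {B4,B7}: {B0,B1,B2,B4} ∩ {B0,B1,B7} = {B0,B1}; idom=B1
  B9: preds {B2,B7,B8}: {B0,B1,B2} ∩ {B0,B1,B7} ∩ {B0,B1,B8} = {B0,B1}; idom=B1

DF derivation:
  B1←B0: walk · to B0
  B1←B3: walk B3→B1 to B0
  B7←B1: walk · to B1
  B7←B4: walk B4→B2 to B1
  B8←B4: walk B4→B2 to B1
  B8←B7: walk B7 to B1
  B9←B2: walk B2 to B1
  B9←B7: walk B7 to B1
  B9←B8: walk B8 to B1
  B0 → ∅
  B1 → {B1}
  B2 → {B7,B8,B9}
  B3 → {B1}
  B4 → {B7,B8}
  B5 → ∅
  B6 → ∅
  B7 → {B8,B9}
  B8 → {B9}
  B9 → ∅

φ for m: defs {B1,B3,B4,B7}
  DF⁺ = {B1,B7,B8,B9}

Answer: ["B1", "B7", "B8", "B9"]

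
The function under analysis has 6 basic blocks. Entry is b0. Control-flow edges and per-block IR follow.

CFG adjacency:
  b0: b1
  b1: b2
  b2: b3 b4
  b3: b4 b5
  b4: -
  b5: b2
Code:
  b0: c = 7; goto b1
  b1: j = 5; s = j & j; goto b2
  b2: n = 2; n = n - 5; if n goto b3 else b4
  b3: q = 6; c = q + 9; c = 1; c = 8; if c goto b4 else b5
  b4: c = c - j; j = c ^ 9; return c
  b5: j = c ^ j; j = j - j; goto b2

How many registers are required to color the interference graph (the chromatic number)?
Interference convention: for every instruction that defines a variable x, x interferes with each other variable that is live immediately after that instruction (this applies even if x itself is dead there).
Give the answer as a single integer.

Answer: 3

Working:
def/use:
  b0: {c} / ∅
  b1: {j,s} / ∅
  b2: {n} / ∅
  b3: {c,q} / ∅
  b4: {c,j} / {c,j}
  b5: {j} / {c,j}

Live sets:
  b0 li=∅ lo={c}
  b1 li={c} lo={c,j}
  b2 li={c,j} lo={c,j}
  b3 li={j} lo={c,j}
  b4 li={c,j} lo=∅
  b5 li={c,j} lo={c,j}

Interference:
  c↔{j,n,s}
  j↔{c,n,q,s}
  n↔{c,j}
  q↔{j}
  s↔{c,j}

Chromatic number:
  clique {c,j,n} ⇒ need ≥ 3
  assign c→r1 j→r0 n→r2 q→r1 s→r2 — no edge inside a register ⇒ χ ≤ 3
  χ = 3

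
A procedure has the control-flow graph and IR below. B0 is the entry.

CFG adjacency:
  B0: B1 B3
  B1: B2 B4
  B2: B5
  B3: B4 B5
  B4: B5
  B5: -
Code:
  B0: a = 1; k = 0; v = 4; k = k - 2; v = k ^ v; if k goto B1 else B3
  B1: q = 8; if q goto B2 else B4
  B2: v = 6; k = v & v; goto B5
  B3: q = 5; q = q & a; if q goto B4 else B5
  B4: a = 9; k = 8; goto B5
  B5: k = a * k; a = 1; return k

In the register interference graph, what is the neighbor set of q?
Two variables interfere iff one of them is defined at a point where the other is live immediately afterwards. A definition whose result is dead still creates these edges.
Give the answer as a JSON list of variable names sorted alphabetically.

Per-block:
  B0 def {a,k,v} use ∅
  B1 def {q} use ∅
  B2 def {k,v} use ∅
  B3 def {q} use {a}
  B4 def {a,k} use ∅
  B5 def {a,k} use {a,k}

Live sets:
  live B0: ∅→{a,k}
  live B1: {a}→{a}
  live B2: {a}→{a,k}
  live B3: {a,k}→{a,k}
  live B4: ∅→{a,k}
  live B5: {a,k}→∅

Interfere edges:
  a — {k,q,v}
  k — {a,q,v}
  q — {a,k}
  v — {a,k}

N(q) = ["a", "k"]

Answer: ["a", "k"]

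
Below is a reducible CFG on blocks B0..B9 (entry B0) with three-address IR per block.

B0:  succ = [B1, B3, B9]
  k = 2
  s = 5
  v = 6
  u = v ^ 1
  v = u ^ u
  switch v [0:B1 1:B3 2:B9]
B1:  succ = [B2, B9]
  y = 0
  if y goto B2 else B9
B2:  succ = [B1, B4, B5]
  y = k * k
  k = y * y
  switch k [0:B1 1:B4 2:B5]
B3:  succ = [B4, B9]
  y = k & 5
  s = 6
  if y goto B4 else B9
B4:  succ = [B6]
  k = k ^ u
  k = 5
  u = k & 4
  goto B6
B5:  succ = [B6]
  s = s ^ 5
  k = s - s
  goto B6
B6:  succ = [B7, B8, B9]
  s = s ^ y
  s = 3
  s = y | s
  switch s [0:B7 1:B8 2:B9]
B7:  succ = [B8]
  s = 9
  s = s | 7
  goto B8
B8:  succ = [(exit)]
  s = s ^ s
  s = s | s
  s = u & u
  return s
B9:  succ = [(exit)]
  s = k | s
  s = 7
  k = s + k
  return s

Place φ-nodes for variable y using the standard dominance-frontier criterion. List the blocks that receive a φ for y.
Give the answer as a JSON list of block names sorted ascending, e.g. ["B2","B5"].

Answer: ["B1", "B4", "B6", "B9"]

Derivation:
idom tree: B1←B0 B2←B1 B3←B0 B4←B0 B5←B2 B6←B0 B7←B6 B8←B6 B9←B0
Dom∩ at merges:
  B1: preds {B0,B2}: {B0} ∩ {B0,B1,B2} = {B0}; idom=B0
  B4: preds {B2,B3}: {B0,B1,B2} ∩ {B0,B3} = {B0}; idom=B0
  B6: preds {B4,B5}: {B0,B4} ∩ {B0,B1,B2,B5} = {B0}; idom=B0
  B8: preds {B6,B7}: {B0,B6} ∩ {B0,B6,B7} = {B0,B6}; idom=B6
  B9: preds {B0,B1,B3,B6}: {B0} ∩ {B0,B1} ∩ {B0,B3} ∩ {B0,B6} = {B0}; idom=B0

Frontier:
  join B1 pred B0: · stop@B0
  join B1 pred B2: B2→B1 stop@B0
  join B4 pred B2: B2→B1 stop@B0
  join B4 pred B3: B3 stop@B0
  join B6 pred B4: B4 stop@B0
  join B6 pred B5: B5→B2→B1 stop@B0
  join B8 pred B6: · stop@B6
  join B8 pred B7: B7 stop@B6
  join B9 pred B0: · stop@B0
  join B9 pred B1: B1 stop@B0
  join B9 pred B3: B3 stop@B0
  join B9 pred B6: B6 stop@B0
  B0: DF=∅
  B1: DF={B1,B4,B6,B9}
  B2: DF={B1,B4,B6}
  B3: DF={B4,B9}
  B4: DF={B6}
  B5: DF={B6}
  B6: DF={B9}
  B7: DF={B8}
  B8: DF=∅
  B9: DF=∅

φ for y: defs {B1,B2,B3}
  DF⁺ = {B1,B4,B6,B9}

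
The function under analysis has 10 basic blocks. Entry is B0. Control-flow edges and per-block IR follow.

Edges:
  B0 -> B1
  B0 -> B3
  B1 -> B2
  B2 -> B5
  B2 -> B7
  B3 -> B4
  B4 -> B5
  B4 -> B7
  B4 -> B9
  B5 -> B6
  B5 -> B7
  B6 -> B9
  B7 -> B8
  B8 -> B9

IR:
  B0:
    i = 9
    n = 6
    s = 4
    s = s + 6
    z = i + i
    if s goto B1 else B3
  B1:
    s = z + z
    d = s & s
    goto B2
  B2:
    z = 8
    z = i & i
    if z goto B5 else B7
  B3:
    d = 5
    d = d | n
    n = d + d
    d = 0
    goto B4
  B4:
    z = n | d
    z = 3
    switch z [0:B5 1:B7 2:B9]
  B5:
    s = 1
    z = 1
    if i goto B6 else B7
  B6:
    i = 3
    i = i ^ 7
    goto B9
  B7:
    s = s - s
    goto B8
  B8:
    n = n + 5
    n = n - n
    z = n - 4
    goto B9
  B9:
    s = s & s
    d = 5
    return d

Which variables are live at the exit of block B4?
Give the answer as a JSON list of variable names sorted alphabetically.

Answer: ["i", "n", "s"]

Analysis:
def/use:
  B0: def={i,n,s,z} ue=∅
  B1: def={d,s} ue={z}
  B2: def={z} ue={i}
  B3: def={d,n} ue={n}
  B4: def={z} ue={d,n}
  B5: def={s,z} ue={i}
  B6: def={i} ue=∅
  B7: def={s} ue={s}
  B8: def={n,z} ue={n}
  B9: def={d,s} ue={s}

Backward fixpoint:
  B0: in=∅ out={i,n,s,z}
  B1: in={i,n,z} out={i,n,s}
  B2: in={i,n,s} out={i,n,s}
  B3: in={i,n,s} out={d,i,n,s}
  B4: in={d,i,n,s} out={i,n,s}
  B5: in={i,n} out={n,s}
  B6: in={s} out={s}
  B7: in={n,s} out={n,s}
  B8: in={n,s} out={s}
  B9: in={s} out=∅

live-out(B4) = ["i", "n", "s"]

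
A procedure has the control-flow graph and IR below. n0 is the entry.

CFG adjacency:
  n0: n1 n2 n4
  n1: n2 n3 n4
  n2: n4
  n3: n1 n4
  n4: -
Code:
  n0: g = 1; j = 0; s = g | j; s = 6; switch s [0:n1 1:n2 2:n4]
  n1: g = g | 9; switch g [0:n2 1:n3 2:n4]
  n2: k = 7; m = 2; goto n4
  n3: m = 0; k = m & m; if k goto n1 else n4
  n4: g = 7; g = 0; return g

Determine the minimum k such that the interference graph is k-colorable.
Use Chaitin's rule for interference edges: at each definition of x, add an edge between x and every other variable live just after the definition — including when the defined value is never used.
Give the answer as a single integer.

Answer: 2

Working:
def/use:
  n0: {g,j,s} / ∅
  n1: {g} / {g}
  n2: {k,m} / ∅
  n3: {k,m} / ∅
  n4: {g} / ∅

Backward fixpoint:
  n0 li=∅ lo={g}
  n1 li={g} lo={g}
  n2 li=∅ lo=∅
  n3 li={g} lo={g}
  n4 li=∅ lo=∅

Interfere edges:
  g↔{j,k,m,s}
  j↔{g}
  k↔{g}
  m↔{g}
  s↔{g}

Registers:
  clique {g,j} ⇒ need ≥ 2
  2-colouring: R0={g}  R1={j,k,m,s}
  χ = 2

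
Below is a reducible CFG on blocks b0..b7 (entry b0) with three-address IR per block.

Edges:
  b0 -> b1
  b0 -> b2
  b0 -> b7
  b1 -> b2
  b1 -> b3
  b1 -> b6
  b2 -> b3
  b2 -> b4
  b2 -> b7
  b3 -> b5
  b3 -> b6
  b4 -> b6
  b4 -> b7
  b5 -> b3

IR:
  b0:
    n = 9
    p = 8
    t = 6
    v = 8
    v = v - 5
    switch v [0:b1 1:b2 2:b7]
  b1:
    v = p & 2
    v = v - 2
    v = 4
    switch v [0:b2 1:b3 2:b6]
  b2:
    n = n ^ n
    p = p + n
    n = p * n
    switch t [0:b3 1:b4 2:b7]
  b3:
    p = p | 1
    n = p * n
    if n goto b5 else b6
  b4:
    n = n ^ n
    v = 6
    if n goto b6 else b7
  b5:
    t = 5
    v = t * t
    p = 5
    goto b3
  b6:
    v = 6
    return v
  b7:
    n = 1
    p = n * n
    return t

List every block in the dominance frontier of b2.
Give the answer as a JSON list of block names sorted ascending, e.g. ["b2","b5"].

Answer: ["b3", "b6", "b7"]

Analysis:
idom tree: b1←b0 b2←b0 b3←b0 b4←b2 b5←b3 b6←b0 b7←b0
Join-block Dom:
  b2: preds {b0,b1}: {b0} ∩ {b0,b1} = {b0}; idom=b0
  b3: preds {b1,b2,b5}: {b0,b1} ∩ {b0,b2} ∩ {b0,b3,b5} = {b0}; idom=b0
  b6: preds {b1,b3,b4}: {b0,b1} ∩ {b0,b3} ∩ {b0,b2,b4} = {b0}; idom=b0
  b7: preds {b0,b2,b4}: {b0} ∩ {b0,b2} ∩ {b0,b2,b4} = {b0}; idom=b0

DF walk-up:
  b2←b0: walk · to b0
  b2←b1: walk b1 to b0
  b3←b1: walk b1 to b0
  b3←b2: walk b2 to b0
  b3←b5: walk b5→b3 to b0
  b6←b1: walk b1 to b0
  b6←b3: walk b3 to b0
  b6←b4: walk b4→b2 to b0
  b7←b0: walk · to b0
  b7←b2: walk b2 to b0
  b7←b4: walk b4→b2 to b0
  b0 → ∅
  b1 → {b2,b3,b6}
  b2 → {b3,b6,b7}
  b3 → {b3,b6}
  b4 → {b6,b7}
  b5 → {b3}
  b6 → ∅
  b7 → ∅

DF(b2) = ["b3", "b6", "b7"]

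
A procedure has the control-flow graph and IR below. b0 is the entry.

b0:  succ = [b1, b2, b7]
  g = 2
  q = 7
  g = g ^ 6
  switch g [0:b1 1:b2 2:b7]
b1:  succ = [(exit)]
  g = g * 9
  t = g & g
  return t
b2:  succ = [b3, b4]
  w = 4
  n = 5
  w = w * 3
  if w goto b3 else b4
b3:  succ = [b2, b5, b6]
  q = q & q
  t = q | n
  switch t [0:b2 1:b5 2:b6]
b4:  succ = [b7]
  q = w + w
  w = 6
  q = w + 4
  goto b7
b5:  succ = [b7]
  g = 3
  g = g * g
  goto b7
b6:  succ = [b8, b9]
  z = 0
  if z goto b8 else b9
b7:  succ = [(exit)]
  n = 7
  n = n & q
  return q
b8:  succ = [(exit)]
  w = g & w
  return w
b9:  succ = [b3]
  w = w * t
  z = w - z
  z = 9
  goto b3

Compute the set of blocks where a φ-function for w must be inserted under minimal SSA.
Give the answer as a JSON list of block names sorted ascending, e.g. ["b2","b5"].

Answer: ["b2", "b3", "b7"]

Working:
idom tree: b1←b0 b2←b0 b3←b2 b4←b2 b5←b3 b6←b3 b7←b0 b8←b6 b9←b6
Dom at joins:
  b2: preds {b0,b3}: {b0} ∩ {b0,b2,b3} = {b0}; idom=b0
  b3: preds {b2,b9}: {b0,b2} ∩ {b0,b2,b3,b6,b9} = {b0,b2}; idom=b2
  b7: preds {b0,b4,b5}: {b0} ∩ {b0,b2,b4} ∩ {b0,b2,b3,b5} = {b0}; idom=b0

DF derivation:
  join b2 pred b0: · stop@b0
  join b2 pred b3: b3→b2 stop@b0
  join b3 pred b2: · stop@b2
  join b3 pred b9: b9→b6→b3 stop@b2
  join b7 pred b0: · stop@b0
  join b7 pred b4: b4→b2 stop@b0
  join b7 pred b5: b5→b3→b2 stop@b0
  b0: DF=∅
  b1: DF=∅
  b2: DF={b2,b7}
  b3: DF={b2,b3,b7}
  b4: DF={b7}
  b5: DF={b7}
  b6: DF={b3}
  b7: DF=∅
  b8: DF=∅
  b9: DF={b3}

φ for w: defs {b2,b4,b8,b9}
  DF⁺ = {b2,b3,b7}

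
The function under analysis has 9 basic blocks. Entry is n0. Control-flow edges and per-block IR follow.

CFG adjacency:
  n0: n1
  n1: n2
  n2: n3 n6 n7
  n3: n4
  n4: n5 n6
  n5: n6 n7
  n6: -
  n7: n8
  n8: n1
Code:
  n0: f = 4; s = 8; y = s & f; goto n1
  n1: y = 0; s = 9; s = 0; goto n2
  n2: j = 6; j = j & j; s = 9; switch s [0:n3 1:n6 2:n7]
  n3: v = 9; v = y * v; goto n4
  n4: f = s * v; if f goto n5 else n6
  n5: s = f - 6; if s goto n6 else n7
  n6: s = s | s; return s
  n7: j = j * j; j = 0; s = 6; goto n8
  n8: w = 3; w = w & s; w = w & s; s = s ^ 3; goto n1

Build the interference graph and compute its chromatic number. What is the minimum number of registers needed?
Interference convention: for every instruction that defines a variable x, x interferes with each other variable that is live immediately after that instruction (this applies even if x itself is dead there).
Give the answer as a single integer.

Block summaries:
  n0: {f,s,y} / ∅
  n1: {s,y} / ∅
  n2: {j,s} / ∅
  n3: {v} / {y}
  n4: {f} / {s,v}
  n5: {s} / {f}
  n6: {s} / {s}
  n7: {j,s} / {j}
  n8: {s,w} / {s}

Live sets:
  live n0: ∅→∅
  live n1: ∅→{y}
  live n2: {y}→{j,s,y}
  live n3: {j,s,y}→{j,s,v}
  live n4: {j,s,v}→{f,j,s}
  live n5: {f,j}→{j,s}
  live n6: {s}→∅
  live n7: {j}→{s}
  live n8: {s}→∅

Interference:
  f: {j,s}
  j: {f,s,v,y}
  s: {f,j,v,w,y}
  v: {j,s,y}
  w: {s}
  y: {j,s,v}

Chromatic number:
  lower bound: {j,s,v,y} mutually conflict ⇒ χ ≥ 4
  4-colouring: c0={s}  c1={j,w}  c2={f,v}  c3={y}
  χ = 4

Answer: 4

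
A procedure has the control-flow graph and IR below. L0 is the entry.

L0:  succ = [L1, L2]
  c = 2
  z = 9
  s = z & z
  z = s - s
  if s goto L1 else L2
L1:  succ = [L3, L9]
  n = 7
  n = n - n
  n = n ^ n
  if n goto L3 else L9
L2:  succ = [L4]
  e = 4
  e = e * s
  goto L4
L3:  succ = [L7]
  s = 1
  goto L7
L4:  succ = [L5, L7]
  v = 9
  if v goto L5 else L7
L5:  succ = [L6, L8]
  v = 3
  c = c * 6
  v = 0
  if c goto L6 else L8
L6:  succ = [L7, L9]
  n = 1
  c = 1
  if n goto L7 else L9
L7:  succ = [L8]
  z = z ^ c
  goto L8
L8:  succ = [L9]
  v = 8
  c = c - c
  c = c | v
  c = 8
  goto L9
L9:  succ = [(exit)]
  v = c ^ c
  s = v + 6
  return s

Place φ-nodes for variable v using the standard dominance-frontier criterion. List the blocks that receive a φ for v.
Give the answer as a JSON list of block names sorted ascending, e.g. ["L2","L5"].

Answer: ["L7", "L8", "L9"]

Derivation:
idom tree: L1←L0 L2←L0 L3←L1 L4←L2 L5←L4 L6←L5 L7←L0 L8←L0 L9←L0
Dom∩ at merges:
  L7: preds {L3,L4,L6}: {L0,L1,L3} ∩ {L0,L2,L4} ∩ {L0,L2,L4,L5,L6} = {L0}; idom=L0
  L8: preds {L5,L7}: {L0,L2,L4,L5} ∩ {L0,L7} = {L0}; idom=L0
  L9: preds {L1,L6,L8}: {L0,L1} ∩ {L0,L2,L4,L5,L6} ∩ {L0,L8} = {L0}; idom=L0

DF derivation:
  join L7 pred L3: L3→L1 stop@L0
  join L7 pred L4: L4→L2 stop@L0
  join L7 pred L6: L6→L5→L4→L2 stop@L0
  join L8 pred L5: L5→L4→L2 stop@L0
  join L8 pred L7: L7 stop@L0
  join L9 pred L1: L1 stop@L0
  join L9 pred L6: L6→L5→L4→L2 stop@L0
  join L9 pred L8: L8 stop@L0
  DF(L0)=∅
  DF(L1)={L7,L9}
  DF(L2)={L7,L8,L9}
  DF(L3)={L7}
  DF(L4)={L7,L8,L9}
  DF(L5)={L7,L8,L9}
  DF(L6)={L7,L9}
  DF(L7)={L8}
  DF(L8)={L9}
  DF(L9)=∅

φ for v: defs {L4,L5,L8,L9}
  DF⁺ = {L7,L8,L9}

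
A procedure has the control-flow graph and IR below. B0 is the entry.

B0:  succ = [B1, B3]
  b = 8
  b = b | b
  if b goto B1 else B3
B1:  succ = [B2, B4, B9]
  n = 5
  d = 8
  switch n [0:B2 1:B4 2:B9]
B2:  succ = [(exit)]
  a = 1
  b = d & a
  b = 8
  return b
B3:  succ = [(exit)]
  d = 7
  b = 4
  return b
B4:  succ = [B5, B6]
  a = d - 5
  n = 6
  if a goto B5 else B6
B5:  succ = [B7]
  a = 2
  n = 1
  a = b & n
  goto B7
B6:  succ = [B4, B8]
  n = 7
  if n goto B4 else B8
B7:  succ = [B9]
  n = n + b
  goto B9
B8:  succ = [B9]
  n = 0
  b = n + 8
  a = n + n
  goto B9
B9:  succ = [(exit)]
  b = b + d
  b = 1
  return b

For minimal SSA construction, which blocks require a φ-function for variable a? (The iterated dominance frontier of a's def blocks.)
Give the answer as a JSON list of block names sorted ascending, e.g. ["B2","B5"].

Answer: ["B4", "B9"]

Working:
idom tree: B1←B0 B2←B1 B3←B0 B4←B1 B5←B4 B6←B4 B7←B5 B8←B6 B9←B1
Dom at joins:
  B4: preds {B1,B6}: {B0,B1} ∩ {B0,B1,B4,B6} = {B0,B1}; idom=B1
  B9: preds {B1,B7,B8}: {B0,B1} ∩ {B0,B1,B4,B5,B7} ∩ {B0,B1,B4,B6,B8} = {B0,B1}; idom=B1

DF derivation:
  B4←B1: walk · to B1
  B4←B6: walk B6→B4 to B1
  B9←B1: walk · to B1
  B9←B7: walk B7→B5→B4 to B1
  B9←B8: walk B8→B6→B4 to B1
  DF(B0)=∅
  DF(B1)=∅
  DF(B2)=∅
  DF(B3)=∅
  DF(B4)={B4,B9}
  DF(B5)={B9}
  DF(B6)={B4,B9}
  DF(B7)={B9}
  DF(B8)={B9}
  DF(B9)=∅

φ for a: defs {B2,B4,B5,B8}
  DF⁺ = {B4,B9}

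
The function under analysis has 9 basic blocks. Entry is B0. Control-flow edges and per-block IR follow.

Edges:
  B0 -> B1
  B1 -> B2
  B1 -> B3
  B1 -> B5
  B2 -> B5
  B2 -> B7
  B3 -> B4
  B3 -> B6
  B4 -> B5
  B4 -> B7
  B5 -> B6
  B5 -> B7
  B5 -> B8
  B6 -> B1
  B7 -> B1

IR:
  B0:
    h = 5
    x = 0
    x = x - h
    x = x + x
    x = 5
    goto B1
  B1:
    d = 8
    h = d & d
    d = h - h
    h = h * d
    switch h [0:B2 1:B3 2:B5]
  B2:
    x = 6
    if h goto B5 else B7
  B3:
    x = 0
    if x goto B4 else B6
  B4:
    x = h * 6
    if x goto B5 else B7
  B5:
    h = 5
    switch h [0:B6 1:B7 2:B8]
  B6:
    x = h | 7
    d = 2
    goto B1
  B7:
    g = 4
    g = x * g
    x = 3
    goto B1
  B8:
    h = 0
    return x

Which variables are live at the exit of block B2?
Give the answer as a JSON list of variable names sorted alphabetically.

def/use:
  B0 def {h,x} use ∅
  B1 def {d,h} use ∅
  B2 def {x} use {h}
  B3 def {x} use ∅
  B4 def {x} use {h}
  B5 def {h} use ∅
  B6 def {d,x} use {h}
  B7 def {g,x} use {x}
  B8 def {h} use {x}

Backward fixpoint:
  B0 li=∅ lo={x}
  B1 li={x} lo={h,x}
  B2 li={h} lo={x}
  B3 li={h} lo={h}
  B4 li={h} lo={x}
  B5 li={x} lo={h,x}
  B6 li={h} lo={x}
  B7 li={x} lo={x}
  B8 li={x} lo=∅

live-out(B2) = ["x"]

Answer: ["x"]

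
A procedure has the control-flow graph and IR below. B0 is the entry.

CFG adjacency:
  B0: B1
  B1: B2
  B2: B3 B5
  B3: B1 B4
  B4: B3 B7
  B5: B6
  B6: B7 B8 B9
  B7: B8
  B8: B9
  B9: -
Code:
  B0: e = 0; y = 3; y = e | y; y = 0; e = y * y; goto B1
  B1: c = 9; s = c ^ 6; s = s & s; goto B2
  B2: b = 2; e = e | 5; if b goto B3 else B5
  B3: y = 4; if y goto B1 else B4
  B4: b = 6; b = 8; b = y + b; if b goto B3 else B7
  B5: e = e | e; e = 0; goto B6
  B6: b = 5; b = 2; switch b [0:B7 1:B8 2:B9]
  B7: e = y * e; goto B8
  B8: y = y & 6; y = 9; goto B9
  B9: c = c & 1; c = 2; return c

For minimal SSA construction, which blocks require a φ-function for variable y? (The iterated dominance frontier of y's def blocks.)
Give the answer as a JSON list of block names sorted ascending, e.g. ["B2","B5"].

idom tree: B1←B0 B2←B1 B3←B2 B4←B3 B5←B2 B6←B5 B7←B2 B8←B2 B9←B2
Dom∩ at merges:
  B1: preds {B0,B3}: {B0} ∩ {B0,B1,B2,B3} = {B0}; idom=B0
  B3: preds {B2,B4}: {B0,B1,B2} ∩ {B0,B1,B2,B3,B4} = {B0,B1,B2}; idom=B2
  B7: preds {B4,B6}: {B0,B1,B2,B3,B4} ∩ {B0,B1,B2,B5,B6} = {B0,B1,B2}; idom=B2
  B8: preds {B6,B7}: {B0,B1,B2,B5,B6} ∩ {B0,B1,B2,B7} = {B0,B1,B2}; idom=B2
  B9: preds {B6,B8}: {B0,B1,B2,B5,B6} ∩ {B0,B1,B2,B8} = {B0,B1,B2}; idom=B2

Frontier:
  B1←B0: walk · to B0
  B1←B3: walk B3→B2→B1 to B0
  B3←B2: walk · to B2
  B3←B4: walk B4→B3 to B2
  B7←B4: walk B4→B3 to B2
  B7←B6: walk B6→B5 to B2
  B8←B6: walk B6→B5 to B2
  B8←B7: walk B7 to B2
  B9←B6: walk B6→B5 to B2
  B9←B8: walk B8 to B2
  B0 → ∅
  B1 → {B1}
  B2 → {B1}
  B3 → {B1,B3,B7}
  B4 → {B3,B7}
  B5 → {B7,B8,B9}
  B6 → {B7,B8,B9}
  B7 → {B8}
  B8 → {B9}
  B9 → ∅

φ for y: defs {B0,B3,B8}
  DF⁺ = {B1,B3,B7,B8,B9}

Answer: ["B1", "B3", "B7", "B8", "B9"]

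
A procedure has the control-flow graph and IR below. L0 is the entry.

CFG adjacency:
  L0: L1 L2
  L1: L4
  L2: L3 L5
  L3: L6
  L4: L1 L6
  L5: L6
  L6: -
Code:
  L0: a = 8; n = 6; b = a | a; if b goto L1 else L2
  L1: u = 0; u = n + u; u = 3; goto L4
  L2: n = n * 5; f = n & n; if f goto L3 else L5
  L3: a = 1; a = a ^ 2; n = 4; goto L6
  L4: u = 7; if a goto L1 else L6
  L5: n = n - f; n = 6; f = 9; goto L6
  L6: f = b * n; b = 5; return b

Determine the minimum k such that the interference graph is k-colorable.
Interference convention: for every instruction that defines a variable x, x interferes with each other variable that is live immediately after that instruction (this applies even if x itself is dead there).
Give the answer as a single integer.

Answer: 4

Derivation:
Per-block:
  L0 def {a,b,n} use ∅
  L1 def {u} use {n}
  L2 def {f,n} use {n}
  L3 def {a,n} use ∅
  L4 def {u} use {a}
  L5 def {f,n} use {f,n}
  L6 def {b,f} use {b,n}

Live sets:
  L0: in=∅ out={a,b,n}
  L1: in={a,b,n} out={a,b,n}
  L2: in={b,n} out={b,f,n}
  L3: in={b} out={b,n}
  L4: in={a,b,n} out={a,b,n}
  L5: in={b,f,n} out={b,n}
  L6: in={b,n} out=∅

Interference:
  a — {b,n,u}
  b — {a,f,n,u}
  f — {b,n}
  n — {a,b,f,u}
  u — {a,b,n}

Chromatic number:
  clique {a,b,n,u} ⇒ need ≥ 4
  4-colouring: c0={b}  c1={n}  c2={a,f}  c3={u}
  χ = 4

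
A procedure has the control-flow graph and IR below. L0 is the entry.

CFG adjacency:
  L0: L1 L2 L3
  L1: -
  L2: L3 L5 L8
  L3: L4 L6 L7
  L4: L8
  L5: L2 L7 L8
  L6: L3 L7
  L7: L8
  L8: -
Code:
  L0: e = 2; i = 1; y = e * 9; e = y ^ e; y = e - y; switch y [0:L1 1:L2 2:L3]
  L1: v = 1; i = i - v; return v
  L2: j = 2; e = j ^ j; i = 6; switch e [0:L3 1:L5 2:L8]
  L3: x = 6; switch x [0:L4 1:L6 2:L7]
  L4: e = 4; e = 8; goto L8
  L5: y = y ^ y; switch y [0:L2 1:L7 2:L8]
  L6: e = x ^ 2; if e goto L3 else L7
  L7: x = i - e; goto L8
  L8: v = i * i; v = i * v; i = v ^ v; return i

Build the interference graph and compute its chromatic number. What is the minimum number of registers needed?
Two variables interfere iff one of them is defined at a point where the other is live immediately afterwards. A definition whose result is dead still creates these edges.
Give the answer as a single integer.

def/use:
  L0 def {e,i,y} use ∅
  L1 def {i,v} use {i}
  L2 def {e,i,j} use ∅
  L3 def {x} use ∅
  L4 def {e} use ∅
  L5 def {y} use {y}
  L6 def {e} use {x}
  L7 def {x} use {e,i}
  L8 def {i,v} use {i}

Backward fixpoint:
  live L0: ∅→{e,i,y}
  live L1: {i}→∅
  live L2: {y}→{e,i,y}
  live L3: {e,i}→{e,i,x}
  live L4: {i}→{i}
  live L5: {e,i,y}→{e,i,y}
  live L6: {i,x}→{e,i}
  live L7: {e,i}→{i}
  live L8: {i}→∅

Interfere edges:
  e↔{i,x,y}
  i↔{e,v,x,y}
  j↔{y}
  v↔{i}
  x↔{e,i}
  y↔{e,i,j}

Chromatic number:
  {e,i,x} pairwise interfere (3-clique) ⇒ χ ≥ 3
  3-colouring: R0={i,j}  R1={e,v}  R2={x,y}
  χ = 3

Answer: 3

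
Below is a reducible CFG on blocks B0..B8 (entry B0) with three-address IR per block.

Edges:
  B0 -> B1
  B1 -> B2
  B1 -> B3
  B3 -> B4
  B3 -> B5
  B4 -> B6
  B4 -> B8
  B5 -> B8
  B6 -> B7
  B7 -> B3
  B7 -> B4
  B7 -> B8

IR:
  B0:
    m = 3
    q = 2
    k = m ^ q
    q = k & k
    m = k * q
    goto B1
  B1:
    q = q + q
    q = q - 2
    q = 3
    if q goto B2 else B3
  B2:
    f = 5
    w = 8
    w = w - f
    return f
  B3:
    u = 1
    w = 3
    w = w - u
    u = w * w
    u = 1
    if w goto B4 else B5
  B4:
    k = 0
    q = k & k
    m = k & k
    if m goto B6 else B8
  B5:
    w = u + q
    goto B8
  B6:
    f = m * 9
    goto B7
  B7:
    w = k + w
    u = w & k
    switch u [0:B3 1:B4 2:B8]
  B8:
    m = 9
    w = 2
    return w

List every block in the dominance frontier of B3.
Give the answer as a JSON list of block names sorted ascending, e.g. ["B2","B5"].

idom tree: B1←B0 B2←B1 B3←B1 B4←B3 B5←B3 B6←B4 B7←B6 B8←B3
Dom∩ at merges:
  B3: preds {B1,B7}: {B0,B1} ∩ {B0,B1,B3,B4,B6,B7} = {B0,B1}; idom=B1
  B4: preds {B3,B7}: {B0,B1,B3} ∩ {B0,B1,B3,B4,B6,B7} = {B0,B1,B3}; idom=B3
  B8: preds {B4,B5,B7}: {B0,B1,B3,B4} ∩ {B0,B1,B3,B5} ∩ {B0,B1,B3,B4,B6,B7} = {B0,B1,B3}; idom=B3

DF walk-up:
  join B3 pred B1: · stop@B1
  join B3 pred B7: B7→B6→B4→B3 stop@B1
  join B4 pred B3: · stop@B3
  join B4 pred B7: B7→B6→B4 stop@B3
  join B8 pred B4: B4 stop@B3
  join B8 pred B5: B5 stop@B3
  join B8 pred B7: B7→B6→B4 stop@B3
  DF(B0)=∅
  DF(B1)=∅
  DF(B2)=∅
  DF(B3)={B3}
  DF(B4)={B3,B4,B8}
  DF(B5)={B8}
  DF(B6)={B3,B4,B8}
  DF(B7)={B3,B4,B8}
  DF(B8)=∅

DF(B3) = ["B3"]

Answer: ["B3"]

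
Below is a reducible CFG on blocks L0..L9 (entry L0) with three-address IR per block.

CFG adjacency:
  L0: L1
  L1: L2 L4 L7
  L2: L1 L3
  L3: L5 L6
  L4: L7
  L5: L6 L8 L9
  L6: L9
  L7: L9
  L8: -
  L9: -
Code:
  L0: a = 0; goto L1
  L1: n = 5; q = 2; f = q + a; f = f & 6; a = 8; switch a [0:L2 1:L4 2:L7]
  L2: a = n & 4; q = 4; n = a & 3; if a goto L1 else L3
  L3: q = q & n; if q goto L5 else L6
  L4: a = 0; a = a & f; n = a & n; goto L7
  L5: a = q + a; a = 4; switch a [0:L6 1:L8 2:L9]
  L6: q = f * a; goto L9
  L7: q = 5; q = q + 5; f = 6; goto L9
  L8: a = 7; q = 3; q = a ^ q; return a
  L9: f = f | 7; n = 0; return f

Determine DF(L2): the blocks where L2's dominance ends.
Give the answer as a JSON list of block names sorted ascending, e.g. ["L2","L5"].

Answer: ["L1", "L9"]

Analysis:
idom tree: L1←L0 L2←L1 L3←L2 L4←L1 L5←L3 L6←L3 L7←L1 L8←L5 L9←L1
Join-block Dom:
  L1: preds {L0,L2}: {L0} ∩ {L0,L1,L2} = {L0}; idom=L0
  L6: preds {L3,L5}: {L0,L1,L2,L3} ∩ {L0,L1,L2,L3,L5} = {L0,L1,L2,L3}; idom=L3
  L7: preds {L1,L4}: {L0,L1} ∩ {L0,L1,L4} = {L0,L1}; idom=L1
  L9: preds {L5,L6,L7}: {L0,L1,L2,L3,L5} ∩ {L0,L1,L2,L3,L6} ∩ {L0,L1,L7} = {L0,L1}; idom=L1

DF derivation:
  L1←L0: walk · to L0
  L1←L2: walk L2→L1 to L0
  L6←L3: walk · to L3
  L6←L5: walk L5 to L3
  L7←L1: walk · to L1
  L7←L4: walk L4 to L1
  L9←L5: walk L5→L3→L2 to L1
  L9←L6: walk L6→L3→L2 to L1
  L9←L7: walk L7 to L1
  L0: DF=∅
  L1: DF={L1}
  L2: DF={L1,L9}
  L3: DF={L9}
  L4: DF={L7}
  L5: DF={L6,L9}
  L6: DF={L9}
  L7: DF={L9}
  L8: DF=∅
  L9: DF=∅

DF(L2) = ["L1", "L9"]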